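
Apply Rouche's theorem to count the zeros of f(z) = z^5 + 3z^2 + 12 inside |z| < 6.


Step 1: On |z| = 6 the three terms have sizes |z^5| = 6^5 = 7776, |3z^2| = 3*6^2 = 108, |12| = 12
Step 2: The dominant term is g(z) = z^5; let h(z) = 3z^2 + 12 so f = g + h
Step 3: On |z| = 6: |g| = 7776 and |h| <= 108 + 12 = 120
Step 4: Since 7776 > 120, |h| < |g| on |z| = 6, so by Rouche f has the same number of zeros as g inside |z| < 6
Step 5: g(z) = z^5 has 5 zeros (all at the origin) inside |z| < 6. Answer = 5

5


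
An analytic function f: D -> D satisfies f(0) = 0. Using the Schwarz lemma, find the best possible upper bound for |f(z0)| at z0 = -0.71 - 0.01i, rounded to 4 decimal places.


Step 1: Schwarz lemma: if f: D -> D is analytic with f(0) = 0, then |f(z)| <= |z| for all z in D, and this is sharp (f(z) = z).
Step 2: |z0|^2 = (-0.71)^2 + (-0.01)^2 = 0.5042
Step 3: |z0| = sqrt(0.5042) = 0.71007
Step 4: Best bound = |z0| = 0.7101

0.7101


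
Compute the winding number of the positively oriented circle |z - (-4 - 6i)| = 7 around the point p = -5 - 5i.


Step 1: Center c = (-4, -6), radius = 7
Step 2: |p - c|^2 = (-1)^2 + 1^2 = 2
Step 3: r^2 = 49
Step 4: |p-c| < r so winding number = 1

1


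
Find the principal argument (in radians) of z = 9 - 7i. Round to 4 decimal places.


Step 1: z = 9 - 7i
Step 2: arg(z) = atan2(-7, 9)
Step 3: arg(z) = -0.661

-0.661


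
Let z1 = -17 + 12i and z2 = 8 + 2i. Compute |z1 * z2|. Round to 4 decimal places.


Step 1: |z1| = sqrt((-17)^2 + 12^2) = sqrt(433)
Step 2: |z2| = sqrt(8^2 + 2^2) = sqrt(68)
Step 3: |z1*z2| = |z1|*|z2| = sqrt(433) * sqrt(68) = sqrt(433 * 68) = sqrt(29444)
Step 4: = 171.5925

171.5925


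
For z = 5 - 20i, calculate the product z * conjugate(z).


Step 1: conj(z) = 5 + 20i
Step 2: z * conj(z) = 5^2 + (-20)^2
Step 3: = 25 + 400 = 425

425


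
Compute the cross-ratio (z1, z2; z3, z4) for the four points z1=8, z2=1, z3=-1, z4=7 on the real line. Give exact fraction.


Step 1: (z1-z3)(z2-z4) = 9 * (-6) = -54
Step 2: (z1-z4)(z2-z3) = 1 * 2 = 2
Step 3: Cross-ratio = -54/2 = -27

-27


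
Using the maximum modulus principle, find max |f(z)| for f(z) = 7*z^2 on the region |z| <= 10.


Step 1: On |z| = 10, |f(z)| = 7 * |z|^2 = 7 * 10^2
Step 2: By maximum modulus principle, maximum is on boundary.
Step 3: Maximum = 7 * 100 = 700

700


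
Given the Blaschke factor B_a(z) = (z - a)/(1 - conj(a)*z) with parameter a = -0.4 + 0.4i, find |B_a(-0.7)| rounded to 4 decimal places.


Step 1: Numerator z0 - a = -0.7 - (-0.4 + 0.4i) = -0.3 - 0.4i
Step 2: Denominator 1 - conj(a)*z0 = 1 - (-0.4 - 0.4i)*(-0.7) = 0.72 - 0.28i
Step 3: |z0 - a|^2 = (-0.3)^2 + (-0.4)^2 = 0.25; |1 - conj(a)*z0|^2 = 0.72^2 + (-0.28)^2 = 0.5968
Step 4: |B_a(-0.7)| = sqrt(0.25 / 0.5968) = sqrt(0.418901)
Step 5: = 0.6472

0.6472


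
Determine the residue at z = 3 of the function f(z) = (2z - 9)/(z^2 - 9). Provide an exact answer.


Step 1: Q(z) = z^2 - 9 = (z - 3)(z + 3)
Step 2: Q'(z) = 2z
Step 3: Q'(3) = 6, P(3) = -3
Step 4: Res = P(3)/Q'(3) = -3/6 = -1/2

-1/2


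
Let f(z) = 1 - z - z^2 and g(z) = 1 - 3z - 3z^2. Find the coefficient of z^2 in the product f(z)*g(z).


Step 1: z^2 term in f*g comes from: (1)*(-3z^2) + (-z)*(-3z) + (-z^2)*(1)
Step 2: = -3 + 3 - 1
Step 3: = -1

-1


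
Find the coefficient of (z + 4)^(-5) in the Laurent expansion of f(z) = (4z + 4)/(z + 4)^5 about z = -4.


Step 1: Write the numerator in powers of (z + 4): 4z + 4 = 4(z + 4) + (4*(-4) + 4) = 4(z + 4) - 12
Step 2: Divide by (z + 4)^5: f(z) = -12(z + 4)^(-5) + 4(z + 4)^(-4)
Step 3: This finite sum is the Laurent series of f about z = -4.
Step 4: Coefficient of (z + 4)^(-5) = 4*(-4) + 4 = -12

-12


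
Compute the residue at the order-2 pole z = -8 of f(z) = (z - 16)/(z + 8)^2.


Step 1: Pole of order 2 at z = -8
Step 2: Res = lim d/dz [(z + 8)^2 * f(z)] as z -> -8
Step 3: (z + 8)^2 * f(z) = z - 16
Step 4: d/dz[z - 16] = 1

1


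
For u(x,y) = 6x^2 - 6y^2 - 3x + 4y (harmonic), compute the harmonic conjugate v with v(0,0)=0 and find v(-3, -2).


Step 1: v_x = -u_y = 12y - 4
Step 2: v_y = u_x = 12x - 3
Step 3: v = 12xy - 4x - 3y + C
Step 4: v(0,0) = 0 => C = 0
Step 5: v(-3, -2) = 90

90


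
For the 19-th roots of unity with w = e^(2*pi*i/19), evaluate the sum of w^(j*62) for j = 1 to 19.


Step 1: The sum sum_{j=1}^{n} w^(k*j) equals n if n | k, else 0.
Step 2: Here n = 19, k = 62
Step 3: Does n divide k? 19 | 62 -> False
Step 4: Sum = 0

0


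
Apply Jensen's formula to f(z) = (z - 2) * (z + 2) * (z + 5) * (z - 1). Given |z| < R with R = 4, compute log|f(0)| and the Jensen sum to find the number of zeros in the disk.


Jensen's formula: (1/2pi)*integral log|f(Re^it)|dt = log|f(0)| + sum_{|a_k|<R} log(R/|a_k|)
Step 1: f(0) = (-2) * 2 * 5 * (-1) = 20
Step 2: log|f(0)| = log|2| + log|-2| + log|-5| + log|1| = 2.9957
Step 3: Zeros inside |z| < 4: 2, -2, 1
Step 4: Jensen sum = log(4/2) + log(4/2) + log(4/1) = 2.7726
Step 5: n(R) = number of terms in the Jensen sum = count of zeros inside |z| < 4 = 3

3


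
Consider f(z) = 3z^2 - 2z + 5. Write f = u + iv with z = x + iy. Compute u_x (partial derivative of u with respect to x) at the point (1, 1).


Step 1: f(z) = 3(x+iy)^2 - 2(x+iy) + 5
Step 2: u = 3(x^2 - y^2) - 2x + 5
Step 3: u_x = 6x - 2
Step 4: At (1, 1): u_x = 6 - 2 = 4

4


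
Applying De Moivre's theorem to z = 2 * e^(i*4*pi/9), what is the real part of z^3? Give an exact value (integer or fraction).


Step 1: By De Moivre's theorem, z^3 = 2^3 * e^(i*3*4*pi/9) = 8 * (cos(4*pi/3) + i*sin(4*pi/3))
Step 2: |z|^3 = 2^3 = 8
Step 3: The angle 4*pi/3 already lies in [0, 2*pi)
Step 4: cos(4*pi/3) = -1/2
Step 5: Re(z^3) = 8 * (-1/2) = -4

-4


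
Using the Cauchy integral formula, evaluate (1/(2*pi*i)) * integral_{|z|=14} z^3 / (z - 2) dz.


Step 1: f(z) = z^3, a = 2 is inside |z| = 14
Step 2: By Cauchy integral formula: (1/(2pi*i)) * integral = f(a)
Step 3: f(2) = 2^3 = 8

8


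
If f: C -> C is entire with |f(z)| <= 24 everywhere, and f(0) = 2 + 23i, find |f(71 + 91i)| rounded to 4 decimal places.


Step 1: By Liouville's theorem, a bounded entire function is constant.
Step 2: f(z) = f(0) = 2 + 23i for all z.
Step 3: |f(w)| = |2 + 23i| = sqrt(4 + 529)
Step 4: = 23.0868

23.0868


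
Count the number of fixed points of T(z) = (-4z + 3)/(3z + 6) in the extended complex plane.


Step 1: Fixed points satisfy T(z) = z
Step 2: 3z^2 + 10z - 3 = 0
Step 3: Discriminant = 10^2 - 4*3*(-3) = 136
Step 4: Number of fixed points = 2

2


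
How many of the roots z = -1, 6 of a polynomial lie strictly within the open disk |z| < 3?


Step 1: Check each root:
  z = -1: |-1| = 1 < 3
  z = 6: |6| = 6 >= 3
Step 2: Count = 1

1


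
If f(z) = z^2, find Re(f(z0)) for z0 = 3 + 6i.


Step 1: z0 = 3 + 6i
Step 2: z0^2 = 3^2 - 6^2 + 36i
Step 3: real part = 9 - 36 = -27

-27


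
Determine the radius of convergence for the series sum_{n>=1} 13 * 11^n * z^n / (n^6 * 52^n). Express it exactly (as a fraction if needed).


Step 1: General term a_n = 13 * 11^n / (n^6 * 52^n)
Step 2: By the root test, |a_n|^(1/n) = 13^(1/n) * 11 / (n^(6/n) * 52) -> 11/52 as n -> infinity (since 13^(1/n) -> 1 and n^(6/n) -> 1)
Step 3: R = 1/lim|a_n|^(1/n) = 52/11

52/11


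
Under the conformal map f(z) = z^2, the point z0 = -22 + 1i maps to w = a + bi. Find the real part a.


Step 1: z0 = -22 + 1i
Step 2: z0^2 = (-22)^2 - 1^2 - 44i
Step 3: real part = 484 - 1 = 483

483


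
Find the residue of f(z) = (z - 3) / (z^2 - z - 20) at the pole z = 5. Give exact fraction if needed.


Step 1: Q(z) = z^2 - z - 20 = (z - 5)(z + 4)
Step 2: Q'(z) = 2z - 1
Step 3: Q'(5) = 9, P(5) = 2
Step 4: Res = P(5)/Q'(5) = 2/9 = 2/9

2/9


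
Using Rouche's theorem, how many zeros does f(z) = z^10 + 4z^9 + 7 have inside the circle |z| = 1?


Step 1: On |z| = 1 the three terms have sizes |z^10| = 1^10 = 1, |4z^9| = 4*1^9 = 4, |7| = 7
Step 2: The dominant term is g(z) = 7; let h(z) = z^10 + 4z^9 so f = g + h
Step 3: On |z| = 1: |g| = 7 and |h| <= 1 + 4 = 5
Step 4: Since 7 > 5, |h| < |g| on |z| = 1, so by Rouche f has the same number of zeros as g inside |z| < 1
Step 5: g(z) = 7 is a nonzero constant with no zeros inside |z| < 1. Answer = 0

0


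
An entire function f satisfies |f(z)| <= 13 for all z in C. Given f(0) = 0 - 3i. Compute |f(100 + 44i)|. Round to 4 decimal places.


Step 1: By Liouville's theorem, a bounded entire function is constant.
Step 2: f(z) = f(0) = 0 - 3i for all z.
Step 3: |f(w)| = |0 - 3i| = sqrt(0 + 9)
Step 4: = 3.0

3.0


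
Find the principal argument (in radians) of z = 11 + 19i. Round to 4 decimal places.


Step 1: z = 11 + 19i
Step 2: arg(z) = atan2(19, 11)
Step 3: arg(z) = 1.046

1.046


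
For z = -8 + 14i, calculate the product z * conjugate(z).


Step 1: conj(z) = -8 - 14i
Step 2: z * conj(z) = (-8)^2 + 14^2
Step 3: = 64 + 196 = 260

260


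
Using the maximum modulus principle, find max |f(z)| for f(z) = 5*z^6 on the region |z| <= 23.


Step 1: On |z| = 23, |f(z)| = 5 * |z|^6 = 5 * 23^6
Step 2: By maximum modulus principle, maximum is on boundary.
Step 3: Maximum = 5 * 148035889 = 740179445

740179445


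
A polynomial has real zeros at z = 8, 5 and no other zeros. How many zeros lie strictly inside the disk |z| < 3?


Step 1: Check each root:
  z = 8: |8| = 8 >= 3
  z = 5: |5| = 5 >= 3
Step 2: Count = 0

0


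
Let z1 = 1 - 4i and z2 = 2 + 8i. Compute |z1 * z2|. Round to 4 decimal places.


Step 1: |z1| = sqrt(1^2 + (-4)^2) = sqrt(17)
Step 2: |z2| = sqrt(2^2 + 8^2) = sqrt(68)
Step 3: |z1*z2| = |z1|*|z2| = sqrt(17) * sqrt(68) = sqrt(17 * 68) = sqrt(1156)
Step 4: = 34.0

34.0


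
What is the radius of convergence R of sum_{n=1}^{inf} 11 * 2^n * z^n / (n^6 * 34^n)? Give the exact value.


Step 1: General term a_n = 11 * 2^n / (n^6 * 34^n)
Step 2: By the root test, |a_n|^(1/n) = 11^(1/n) * 2 / (n^(6/n) * 34) -> 2/34 as n -> infinity (since 11^(1/n) -> 1 and n^(6/n) -> 1)
Step 3: R = 1/lim|a_n|^(1/n) = 34/2 = 17

17


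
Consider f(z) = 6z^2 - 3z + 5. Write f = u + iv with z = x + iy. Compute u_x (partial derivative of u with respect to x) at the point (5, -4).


Step 1: f(z) = 6(x+iy)^2 - 3(x+iy) + 5
Step 2: u = 6(x^2 - y^2) - 3x + 5
Step 3: u_x = 12x - 3
Step 4: At (5, -4): u_x = 60 - 3 = 57

57


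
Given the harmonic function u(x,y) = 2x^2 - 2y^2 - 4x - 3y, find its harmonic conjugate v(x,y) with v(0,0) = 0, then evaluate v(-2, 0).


Step 1: v_x = -u_y = 4y + 3
Step 2: v_y = u_x = 4x - 4
Step 3: v = 4xy + 3x - 4y + C
Step 4: v(0,0) = 0 => C = 0
Step 5: v(-2, 0) = -6

-6


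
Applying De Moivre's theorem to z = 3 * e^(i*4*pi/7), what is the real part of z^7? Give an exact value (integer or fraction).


Step 1: By De Moivre's theorem, z^7 = 3^7 * e^(i*7*4*pi/7) = 2187 * (cos(4*pi) + i*sin(4*pi))
Step 2: |z|^7 = 3^7 = 2187
Step 3: Reduce the angle mod 2*pi: 4*pi - 4*pi = 0
Step 4: cos(0) = 1
Step 5: Re(z^7) = 2187 * 1 = 2187

2187


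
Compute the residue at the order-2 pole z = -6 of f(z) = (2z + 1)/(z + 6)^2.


Step 1: Pole of order 2 at z = -6
Step 2: Res = lim d/dz [(z + 6)^2 * f(z)] as z -> -6
Step 3: (z + 6)^2 * f(z) = 2z + 1
Step 4: d/dz[2z + 1] = 2

2


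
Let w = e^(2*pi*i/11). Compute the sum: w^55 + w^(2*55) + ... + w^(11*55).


Step 1: The sum sum_{j=1}^{n} w^(k*j) equals n if n | k, else 0.
Step 2: Here n = 11, k = 55
Step 3: Does n divide k? 11 | 55 -> True
Step 4: Sum = 11

11


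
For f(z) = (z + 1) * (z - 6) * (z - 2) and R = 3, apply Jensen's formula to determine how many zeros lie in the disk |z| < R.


Jensen's formula: (1/2pi)*integral log|f(Re^it)|dt = log|f(0)| + sum_{|a_k|<R} log(R/|a_k|)
Step 1: f(0) = 1 * (-6) * (-2) = 12
Step 2: log|f(0)| = log|-1| + log|6| + log|2| = 2.4849
Step 3: Zeros inside |z| < 3: -1, 2
Step 4: Jensen sum = log(3/1) + log(3/2) = 1.5041
Step 5: n(R) = number of terms in the Jensen sum = count of zeros inside |z| < 3 = 2

2


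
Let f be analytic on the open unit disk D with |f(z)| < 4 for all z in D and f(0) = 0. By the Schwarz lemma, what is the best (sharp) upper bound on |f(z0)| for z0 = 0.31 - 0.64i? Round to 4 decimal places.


Step 1: g = f/4 maps D -> D with g(0) = 0, so by the Schwarz lemma |g(z)| <= |z|, i.e. |f(z)| <= 4|z|; this is sharp (f(z) = 4z).
Step 2: |z0|^2 = 0.31^2 + (-0.64)^2 = 0.5057
Step 3: |z0| = sqrt(0.5057) = 0.711126
Step 4: Best bound = 4 * |z0| = 4 * 0.711126 = 2.8445

2.8445


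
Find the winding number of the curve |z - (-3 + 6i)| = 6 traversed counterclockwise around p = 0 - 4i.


Step 1: Center c = (-3, 6), radius = 6
Step 2: |p - c|^2 = 3^2 + (-10)^2 = 109
Step 3: r^2 = 36
Step 4: |p-c| > r so winding number = 0

0


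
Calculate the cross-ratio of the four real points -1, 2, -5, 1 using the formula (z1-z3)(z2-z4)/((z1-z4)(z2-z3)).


Step 1: (z1-z3)(z2-z4) = 4 * 1 = 4
Step 2: (z1-z4)(z2-z3) = (-2) * 7 = -14
Step 3: Cross-ratio = -4/14 = -2/7

-2/7


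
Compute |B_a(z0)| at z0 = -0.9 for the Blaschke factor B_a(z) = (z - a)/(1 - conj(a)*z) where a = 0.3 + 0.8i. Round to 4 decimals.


Step 1: Numerator z0 - a = -0.9 - (0.3 + 0.8i) = -1.2 - 0.8i
Step 2: Denominator 1 - conj(a)*z0 = 1 - (0.3 - 0.8i)*(-0.9) = 1.27 - 0.72i
Step 3: |z0 - a|^2 = (-1.2)^2 + (-0.8)^2 = 2.08; |1 - conj(a)*z0|^2 = 1.27^2 + (-0.72)^2 = 2.1313
Step 4: |B_a(-0.9)| = sqrt(2.08 / 2.1313) = sqrt(0.97593)
Step 5: = 0.9879

0.9879


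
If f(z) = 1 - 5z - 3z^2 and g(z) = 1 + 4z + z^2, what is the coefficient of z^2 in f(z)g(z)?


Step 1: z^2 term in f*g comes from: (1)*(z^2) + (-5z)*(4z) + (-3z^2)*(1)
Step 2: = 1 - 20 - 3
Step 3: = -22

-22


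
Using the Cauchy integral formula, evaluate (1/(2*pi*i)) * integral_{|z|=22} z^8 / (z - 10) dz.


Step 1: f(z) = z^8, a = 10 is inside |z| = 22
Step 2: By Cauchy integral formula: (1/(2pi*i)) * integral = f(a)
Step 3: f(10) = 10^8 = 100000000

100000000


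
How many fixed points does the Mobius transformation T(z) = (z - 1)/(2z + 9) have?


Step 1: Fixed points satisfy T(z) = z
Step 2: 2z^2 + 8z + 1 = 0
Step 3: Discriminant = 8^2 - 4*2*1 = 56
Step 4: Number of fixed points = 2

2


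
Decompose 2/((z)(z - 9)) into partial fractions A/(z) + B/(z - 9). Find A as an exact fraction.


Step 1: Multiply both sides by (z) and set z = 0
Step 2: A = 2 / (0 - 9)
Step 3: A = 2 / (-9)
Step 4: A = -2/9

-2/9


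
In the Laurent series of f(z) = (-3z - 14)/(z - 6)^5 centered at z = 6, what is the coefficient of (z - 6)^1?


Step 1: Write the numerator in powers of (z - 6): -3z - 14 = -3(z - 6) + (-3*6 - 14) = -3(z - 6) - 32
Step 2: Divide by (z - 6)^5: f(z) = -32(z - 6)^(-5) - 3(z - 6)^(-4)
Step 3: This finite sum is the Laurent series of f about z = 6.
Step 4: Only the powers -5 and -4 appear, so the coefficient of (z - 6)^1 = 0

0


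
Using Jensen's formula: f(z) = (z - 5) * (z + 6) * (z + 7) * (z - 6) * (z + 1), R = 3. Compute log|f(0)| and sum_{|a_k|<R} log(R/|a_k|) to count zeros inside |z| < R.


Jensen's formula: (1/2pi)*integral log|f(Re^it)|dt = log|f(0)| + sum_{|a_k|<R} log(R/|a_k|)
Step 1: f(0) = (-5) * 6 * 7 * (-6) * 1 = 1260
Step 2: log|f(0)| = log|5| + log|-6| + log|-7| + log|6| + log|-1| = 7.1389
Step 3: Zeros inside |z| < 3: -1
Step 4: Jensen sum = log(3/1) = 1.0986
Step 5: n(R) = number of terms in the Jensen sum = count of zeros inside |z| < 3 = 1

1


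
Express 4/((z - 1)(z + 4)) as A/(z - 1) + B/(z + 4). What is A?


Step 1: Multiply both sides by (z - 1) and set z = 1
Step 2: A = 4 / (1 + 4)
Step 3: A = 4 / 5
Step 4: A = 4/5

4/5


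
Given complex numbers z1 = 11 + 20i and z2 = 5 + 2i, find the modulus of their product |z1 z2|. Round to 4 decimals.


Step 1: |z1| = sqrt(11^2 + 20^2) = sqrt(521)
Step 2: |z2| = sqrt(5^2 + 2^2) = sqrt(29)
Step 3: |z1*z2| = |z1|*|z2| = sqrt(521) * sqrt(29) = sqrt(521 * 29) = sqrt(15109)
Step 4: = 122.9187

122.9187


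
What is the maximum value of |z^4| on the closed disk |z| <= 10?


Step 1: On |z| = 10, |f(z)| = |z|^4 = 10^4
Step 2: By maximum modulus principle, maximum is on boundary.
Step 3: Maximum = 10000 = 10000

10000


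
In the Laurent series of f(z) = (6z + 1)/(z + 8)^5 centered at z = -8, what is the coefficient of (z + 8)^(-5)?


Step 1: Write the numerator in powers of (z + 8): 6z + 1 = 6(z + 8) + (6*(-8) + 1) = 6(z + 8) - 47
Step 2: Divide by (z + 8)^5: f(z) = -47(z + 8)^(-5) + 6(z + 8)^(-4)
Step 3: This finite sum is the Laurent series of f about z = -8.
Step 4: Coefficient of (z + 8)^(-5) = 6*(-8) + 1 = -47

-47


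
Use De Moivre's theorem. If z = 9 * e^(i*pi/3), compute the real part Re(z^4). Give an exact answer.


Step 1: By De Moivre's theorem, z^4 = 9^4 * e^(i*4*pi/3) = 6561 * (cos(4*pi/3) + i*sin(4*pi/3))
Step 2: |z|^4 = 9^4 = 6561
Step 3: The angle 4*pi/3 already lies in [0, 2*pi)
Step 4: cos(4*pi/3) = -1/2
Step 5: Re(z^4) = 6561 * (-1/2) = -6561/2

-6561/2


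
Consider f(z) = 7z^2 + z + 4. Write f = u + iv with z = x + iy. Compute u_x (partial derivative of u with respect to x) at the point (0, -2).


Step 1: f(z) = 7(x+iy)^2 + (x+iy) + 4
Step 2: u = 7(x^2 - y^2) + x + 4
Step 3: u_x = 14x + 1
Step 4: At (0, -2): u_x = 0 + 1 = 1

1


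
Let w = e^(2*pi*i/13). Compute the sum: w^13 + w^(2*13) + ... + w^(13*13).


Step 1: The sum sum_{j=1}^{n} w^(k*j) equals n if n | k, else 0.
Step 2: Here n = 13, k = 13
Step 3: Does n divide k? 13 | 13 -> True
Step 4: Sum = 13

13


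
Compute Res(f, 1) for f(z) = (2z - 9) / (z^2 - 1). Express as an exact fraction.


Step 1: Q(z) = z^2 - 1 = (z - 1)(z + 1)
Step 2: Q'(z) = 2z
Step 3: Q'(1) = 2, P(1) = -7
Step 4: Res = P(1)/Q'(1) = -7/2 = -7/2

-7/2


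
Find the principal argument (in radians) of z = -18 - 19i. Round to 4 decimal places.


Step 1: z = -18 - 19i
Step 2: arg(z) = atan2(-19, -18)
Step 3: arg(z) = -2.3292

-2.3292


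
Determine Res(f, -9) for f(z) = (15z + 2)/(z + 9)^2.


Step 1: Pole of order 2 at z = -9
Step 2: Res = lim d/dz [(z + 9)^2 * f(z)] as z -> -9
Step 3: (z + 9)^2 * f(z) = 15z + 2
Step 4: d/dz[15z + 2] = 15

15


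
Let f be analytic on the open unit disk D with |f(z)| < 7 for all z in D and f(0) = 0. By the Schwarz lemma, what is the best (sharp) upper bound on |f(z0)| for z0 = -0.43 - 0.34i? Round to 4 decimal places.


Step 1: g = f/7 maps D -> D with g(0) = 0, so by the Schwarz lemma |g(z)| <= |z|, i.e. |f(z)| <= 7|z|; this is sharp (f(z) = 7z).
Step 2: |z0|^2 = (-0.43)^2 + (-0.34)^2 = 0.3005
Step 3: |z0| = sqrt(0.3005) = 0.548179
Step 4: Best bound = 7 * |z0| = 7 * 0.548179 = 3.8373

3.8373


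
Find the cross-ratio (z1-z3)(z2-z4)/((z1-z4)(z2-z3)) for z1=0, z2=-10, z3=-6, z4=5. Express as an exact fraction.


Step 1: (z1-z3)(z2-z4) = 6 * (-15) = -90
Step 2: (z1-z4)(z2-z3) = (-5) * (-4) = 20
Step 3: Cross-ratio = -90/20 = -9/2

-9/2


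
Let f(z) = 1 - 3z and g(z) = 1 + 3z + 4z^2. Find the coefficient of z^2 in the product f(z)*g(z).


Step 1: z^2 term in f*g comes from: (1)*(4z^2) + (-3z)*(3z) + (0)*(1)
Step 2: = 4 - 9 + 0
Step 3: = -5

-5


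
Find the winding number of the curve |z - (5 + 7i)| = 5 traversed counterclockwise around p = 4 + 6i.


Step 1: Center c = (5, 7), radius = 5
Step 2: |p - c|^2 = (-1)^2 + (-1)^2 = 2
Step 3: r^2 = 25
Step 4: |p-c| < r so winding number = 1

1


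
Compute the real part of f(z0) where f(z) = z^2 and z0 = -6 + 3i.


Step 1: z0 = -6 + 3i
Step 2: z0^2 = (-6)^2 - 3^2 - 36i
Step 3: real part = 36 - 9 = 27

27


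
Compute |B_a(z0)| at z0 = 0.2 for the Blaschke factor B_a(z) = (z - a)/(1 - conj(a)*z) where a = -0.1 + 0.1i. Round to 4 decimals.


Step 1: Numerator z0 - a = 0.2 - (-0.1 + 0.1i) = 0.3 - 0.1i
Step 2: Denominator 1 - conj(a)*z0 = 1 - (-0.1 - 0.1i)*0.2 = 1.02 + 0.02i
Step 3: |z0 - a|^2 = 0.3^2 + (-0.1)^2 = 0.1; |1 - conj(a)*z0|^2 = 1.02^2 + 0.02^2 = 1.0408
Step 4: |B_a(0.2)| = sqrt(0.1 / 1.0408) = sqrt(0.09608)
Step 5: = 0.31

0.31


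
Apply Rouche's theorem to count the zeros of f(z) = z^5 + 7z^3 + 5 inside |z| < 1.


Step 1: On |z| = 1 the three terms have sizes |z^5| = 1^5 = 1, |7z^3| = 7*1^3 = 7, |5| = 5
Step 2: The dominant term is g(z) = 7z^3; let h(z) = z^5 + 5 so f = g + h
Step 3: On |z| = 1: |g| = 7 and |h| <= 1 + 5 = 6
Step 4: Since 7 > 6, |h| < |g| on |z| = 1, so by Rouche f has the same number of zeros as g inside |z| < 1
Step 5: g(z) = 7z^3 has 3 zeros (at the origin, multiplicity 3) inside |z| < 1. Answer = 3

3


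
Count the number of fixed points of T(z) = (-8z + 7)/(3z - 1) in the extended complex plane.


Step 1: Fixed points satisfy T(z) = z
Step 2: 3z^2 + 7z - 7 = 0
Step 3: Discriminant = 7^2 - 4*3*(-7) = 133
Step 4: Number of fixed points = 2

2


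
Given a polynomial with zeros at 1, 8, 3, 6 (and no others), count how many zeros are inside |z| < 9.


Step 1: Check each root:
  z = 1: |1| = 1 < 9
  z = 8: |8| = 8 < 9
  z = 3: |3| = 3 < 9
  z = 6: |6| = 6 < 9
Step 2: Count = 4

4


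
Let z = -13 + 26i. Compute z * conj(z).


Step 1: conj(z) = -13 - 26i
Step 2: z * conj(z) = (-13)^2 + 26^2
Step 3: = 169 + 676 = 845

845


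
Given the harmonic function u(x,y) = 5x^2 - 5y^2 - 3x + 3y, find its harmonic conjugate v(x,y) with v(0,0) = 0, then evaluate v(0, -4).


Step 1: v_x = -u_y = 10y - 3
Step 2: v_y = u_x = 10x - 3
Step 3: v = 10xy - 3x - 3y + C
Step 4: v(0,0) = 0 => C = 0
Step 5: v(0, -4) = 12

12


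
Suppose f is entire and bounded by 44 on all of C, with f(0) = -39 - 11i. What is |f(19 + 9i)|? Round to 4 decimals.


Step 1: By Liouville's theorem, a bounded entire function is constant.
Step 2: f(z) = f(0) = -39 - 11i for all z.
Step 3: |f(w)| = |-39 - 11i| = sqrt(1521 + 121)
Step 4: = 40.5216

40.5216


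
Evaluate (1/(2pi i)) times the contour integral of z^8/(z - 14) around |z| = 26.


Step 1: f(z) = z^8, a = 14 is inside |z| = 26
Step 2: By Cauchy integral formula: (1/(2pi*i)) * integral = f(a)
Step 3: f(14) = 14^8 = 1475789056

1475789056


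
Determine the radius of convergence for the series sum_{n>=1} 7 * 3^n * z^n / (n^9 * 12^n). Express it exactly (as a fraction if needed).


Step 1: General term a_n = 7 * 3^n / (n^9 * 12^n)
Step 2: By the root test, |a_n|^(1/n) = 7^(1/n) * 3 / (n^(9/n) * 12) -> 3/12 as n -> infinity (since 7^(1/n) -> 1 and n^(9/n) -> 1)
Step 3: R = 1/lim|a_n|^(1/n) = 12/3 = 4

4


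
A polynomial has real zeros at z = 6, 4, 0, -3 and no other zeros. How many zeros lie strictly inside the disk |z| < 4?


Step 1: Check each root:
  z = 6: |6| = 6 >= 4
  z = 4: |4| = 4 >= 4
  z = 0: |0| = 0 < 4
  z = -3: |-3| = 3 < 4
Step 2: Count = 2

2


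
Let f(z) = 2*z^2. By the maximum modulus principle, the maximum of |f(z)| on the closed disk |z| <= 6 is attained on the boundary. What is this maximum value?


Step 1: On |z| = 6, |f(z)| = 2 * |z|^2 = 2 * 6^2
Step 2: By maximum modulus principle, maximum is on boundary.
Step 3: Maximum = 2 * 36 = 72

72


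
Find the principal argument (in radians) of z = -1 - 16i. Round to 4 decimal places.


Step 1: z = -1 - 16i
Step 2: arg(z) = atan2(-16, -1)
Step 3: arg(z) = -1.6332

-1.6332


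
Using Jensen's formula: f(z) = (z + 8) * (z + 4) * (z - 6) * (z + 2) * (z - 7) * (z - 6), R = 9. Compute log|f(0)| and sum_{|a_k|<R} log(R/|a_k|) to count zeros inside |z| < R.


Jensen's formula: (1/2pi)*integral log|f(Re^it)|dt = log|f(0)| + sum_{|a_k|<R} log(R/|a_k|)
Step 1: f(0) = 8 * 4 * (-6) * 2 * (-7) * (-6) = -16128
Step 2: log|f(0)| = log|-8| + log|-4| + log|6| + log|-2| + log|7| + log|6| = 9.6883
Step 3: Zeros inside |z| < 9: -8, -4, 6, -2, 7, 6
Step 4: Jensen sum = log(9/8) + log(9/4) + log(9/6) + log(9/2) + log(9/7) + log(9/6) = 3.495
Step 5: n(R) = number of terms in the Jensen sum = count of zeros inside |z| < 9 = 6

6


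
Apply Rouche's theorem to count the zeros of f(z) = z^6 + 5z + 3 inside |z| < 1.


Step 1: On |z| = 1 the three terms have sizes |z^6| = 1^6 = 1, |5z| = 5*1 = 5, |3| = 3
Step 2: The dominant term is g(z) = 5z; let h(z) = z^6 + 3 so f = g + h
Step 3: On |z| = 1: |g| = 5 and |h| <= 1 + 3 = 4
Step 4: Since 5 > 4, |h| < |g| on |z| = 1, so by Rouche f has the same number of zeros as g inside |z| < 1
Step 5: g(z) = 5z has 1 zero (at the origin, multiplicity 1) inside |z| < 1. Answer = 1

1


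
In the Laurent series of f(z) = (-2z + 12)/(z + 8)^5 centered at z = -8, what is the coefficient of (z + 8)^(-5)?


Step 1: Write the numerator in powers of (z + 8): -2z + 12 = -2(z + 8) + (-2*(-8) + 12) = -2(z + 8) + 28
Step 2: Divide by (z + 8)^5: f(z) = 28(z + 8)^(-5) - 2(z + 8)^(-4)
Step 3: This finite sum is the Laurent series of f about z = -8.
Step 4: Coefficient of (z + 8)^(-5) = -2*(-8) + 12 = 28

28


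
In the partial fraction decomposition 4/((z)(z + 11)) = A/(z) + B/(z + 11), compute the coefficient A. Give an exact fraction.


Step 1: Multiply both sides by (z) and set z = 0
Step 2: A = 4 / (0 + 11)
Step 3: A = 4 / 11
Step 4: A = 4/11

4/11


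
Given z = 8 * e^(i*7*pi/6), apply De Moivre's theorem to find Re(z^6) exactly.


Step 1: By De Moivre's theorem, z^6 = 8^6 * e^(i*6*7*pi/6) = 262144 * (cos(7*pi) + i*sin(7*pi))
Step 2: |z|^6 = 8^6 = 262144
Step 3: Reduce the angle mod 2*pi: 7*pi - 6*pi = pi
Step 4: cos(pi) = -1
Step 5: Re(z^6) = 262144 * (-1) = -262144

-262144


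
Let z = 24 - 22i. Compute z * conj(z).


Step 1: conj(z) = 24 + 22i
Step 2: z * conj(z) = 24^2 + (-22)^2
Step 3: = 576 + 484 = 1060

1060


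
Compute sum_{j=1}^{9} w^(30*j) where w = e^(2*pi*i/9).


Step 1: The sum sum_{j=1}^{n} w^(k*j) equals n if n | k, else 0.
Step 2: Here n = 9, k = 30
Step 3: Does n divide k? 9 | 30 -> False
Step 4: Sum = 0

0


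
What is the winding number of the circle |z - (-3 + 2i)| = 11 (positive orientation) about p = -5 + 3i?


Step 1: Center c = (-3, 2), radius = 11
Step 2: |p - c|^2 = (-2)^2 + 1^2 = 5
Step 3: r^2 = 121
Step 4: |p-c| < r so winding number = 1

1


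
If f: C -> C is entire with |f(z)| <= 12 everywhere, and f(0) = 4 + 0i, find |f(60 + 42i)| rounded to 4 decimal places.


Step 1: By Liouville's theorem, a bounded entire function is constant.
Step 2: f(z) = f(0) = 4 + 0i for all z.
Step 3: |f(w)| = |4 + 0i| = sqrt(16 + 0)
Step 4: = 4.0

4.0


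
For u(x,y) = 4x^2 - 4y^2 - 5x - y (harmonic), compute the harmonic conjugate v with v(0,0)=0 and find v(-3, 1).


Step 1: v_x = -u_y = 8y + 1
Step 2: v_y = u_x = 8x - 5
Step 3: v = 8xy + x - 5y + C
Step 4: v(0,0) = 0 => C = 0
Step 5: v(-3, 1) = -32

-32


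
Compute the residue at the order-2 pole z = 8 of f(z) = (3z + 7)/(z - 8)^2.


Step 1: Pole of order 2 at z = 8
Step 2: Res = lim d/dz [(z - 8)^2 * f(z)] as z -> 8
Step 3: (z - 8)^2 * f(z) = 3z + 7
Step 4: d/dz[3z + 7] = 3

3


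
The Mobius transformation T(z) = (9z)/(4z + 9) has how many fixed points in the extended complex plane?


Step 1: Fixed points satisfy T(z) = z
Step 2: 4z^2 = 0
Step 3: Discriminant = 0^2 - 4*4*0 = 0
Step 4: Number of fixed points = 1

1


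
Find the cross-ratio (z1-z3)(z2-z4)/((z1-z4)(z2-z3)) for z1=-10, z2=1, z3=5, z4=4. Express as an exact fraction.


Step 1: (z1-z3)(z2-z4) = (-15) * (-3) = 45
Step 2: (z1-z4)(z2-z3) = (-14) * (-4) = 56
Step 3: Cross-ratio = 45/56 = 45/56

45/56


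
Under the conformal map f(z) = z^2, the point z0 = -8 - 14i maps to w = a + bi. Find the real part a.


Step 1: z0 = -8 - 14i
Step 2: z0^2 = (-8)^2 - (-14)^2 + 224i
Step 3: real part = 64 - 196 = -132

-132


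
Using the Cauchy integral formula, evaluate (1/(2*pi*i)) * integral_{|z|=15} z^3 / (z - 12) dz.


Step 1: f(z) = z^3, a = 12 is inside |z| = 15
Step 2: By Cauchy integral formula: (1/(2pi*i)) * integral = f(a)
Step 3: f(12) = 12^3 = 1728

1728


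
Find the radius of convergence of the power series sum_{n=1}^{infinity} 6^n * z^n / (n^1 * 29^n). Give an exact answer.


Step 1: General term a_n = 6^n / (n^1 * 29^n)
Step 2: By the root test, |a_n|^(1/n) = 6 / (n^(1/n) * 29) -> 6/29 as n -> infinity (since n^(1/n) -> 1)
Step 3: R = 1/lim|a_n|^(1/n) = 29/6

29/6


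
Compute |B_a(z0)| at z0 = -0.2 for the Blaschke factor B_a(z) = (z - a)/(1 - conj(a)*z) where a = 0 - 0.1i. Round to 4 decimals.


Step 1: Numerator z0 - a = -0.2 - (0 - 0.1i) = -0.2 + 0.1i
Step 2: Denominator 1 - conj(a)*z0 = 1 - (0 + 0.1i)*(-0.2) = 1 + 0.02i
Step 3: |z0 - a|^2 = (-0.2)^2 + 0.1^2 = 0.05; |1 - conj(a)*z0|^2 = 1^2 + 0.02^2 = 1.0004
Step 4: |B_a(-0.2)| = sqrt(0.05 / 1.0004) = sqrt(0.04998)
Step 5: = 0.2236

0.2236


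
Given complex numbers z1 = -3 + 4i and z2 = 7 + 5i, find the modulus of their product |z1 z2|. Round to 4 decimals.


Step 1: |z1| = sqrt((-3)^2 + 4^2) = sqrt(25)
Step 2: |z2| = sqrt(7^2 + 5^2) = sqrt(74)
Step 3: |z1*z2| = |z1|*|z2| = sqrt(25) * sqrt(74) = sqrt(25 * 74) = sqrt(1850)
Step 4: = 43.0116

43.0116


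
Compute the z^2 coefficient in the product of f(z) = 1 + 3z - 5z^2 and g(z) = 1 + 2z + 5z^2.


Step 1: z^2 term in f*g comes from: (1)*(5z^2) + (3z)*(2z) + (-5z^2)*(1)
Step 2: = 5 + 6 - 5
Step 3: = 6

6


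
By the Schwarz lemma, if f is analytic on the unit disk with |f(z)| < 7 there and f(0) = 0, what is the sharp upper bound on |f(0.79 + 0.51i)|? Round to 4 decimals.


Step 1: g = f/7 maps D -> D with g(0) = 0, so by the Schwarz lemma |g(z)| <= |z|, i.e. |f(z)| <= 7|z|; this is sharp (f(z) = 7z).
Step 2: |z0|^2 = 0.79^2 + 0.51^2 = 0.8842
Step 3: |z0| = sqrt(0.8842) = 0.940319
Step 4: Best bound = 7 * |z0| = 7 * 0.940319 = 6.5822

6.5822


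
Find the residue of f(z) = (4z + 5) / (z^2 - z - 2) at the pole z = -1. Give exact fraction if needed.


Step 1: Q(z) = z^2 - z - 2 = (z + 1)(z - 2)
Step 2: Q'(z) = 2z - 1
Step 3: Q'(-1) = -3, P(-1) = 1
Step 4: Res = P(-1)/Q'(-1) = 1/(-3) = -1/3

-1/3


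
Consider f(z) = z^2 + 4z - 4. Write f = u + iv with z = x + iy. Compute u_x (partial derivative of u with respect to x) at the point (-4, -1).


Step 1: f(z) = (x+iy)^2 + 4(x+iy) - 4
Step 2: u = (x^2 - y^2) + 4x - 4
Step 3: u_x = 2x + 4
Step 4: At (-4, -1): u_x = -8 + 4 = -4

-4


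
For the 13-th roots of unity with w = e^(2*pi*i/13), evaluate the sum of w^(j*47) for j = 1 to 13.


Step 1: The sum sum_{j=1}^{n} w^(k*j) equals n if n | k, else 0.
Step 2: Here n = 13, k = 47
Step 3: Does n divide k? 13 | 47 -> False
Step 4: Sum = 0

0


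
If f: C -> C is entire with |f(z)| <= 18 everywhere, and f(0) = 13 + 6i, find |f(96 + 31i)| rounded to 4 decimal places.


Step 1: By Liouville's theorem, a bounded entire function is constant.
Step 2: f(z) = f(0) = 13 + 6i for all z.
Step 3: |f(w)| = |13 + 6i| = sqrt(169 + 36)
Step 4: = 14.3178

14.3178


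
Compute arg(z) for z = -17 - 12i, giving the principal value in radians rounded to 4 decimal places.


Step 1: z = -17 - 12i
Step 2: arg(z) = atan2(-12, -17)
Step 3: arg(z) = -2.5269

-2.5269


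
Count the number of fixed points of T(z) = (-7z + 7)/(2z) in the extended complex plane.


Step 1: Fixed points satisfy T(z) = z
Step 2: 2z^2 + 7z - 7 = 0
Step 3: Discriminant = 7^2 - 4*2*(-7) = 105
Step 4: Number of fixed points = 2

2


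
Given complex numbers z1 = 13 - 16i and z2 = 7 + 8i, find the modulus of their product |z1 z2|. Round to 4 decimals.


Step 1: |z1| = sqrt(13^2 + (-16)^2) = sqrt(425)
Step 2: |z2| = sqrt(7^2 + 8^2) = sqrt(113)
Step 3: |z1*z2| = |z1|*|z2| = sqrt(425) * sqrt(113) = sqrt(425 * 113) = sqrt(48025)
Step 4: = 219.1461

219.1461


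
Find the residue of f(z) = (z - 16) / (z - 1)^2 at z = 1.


Step 1: Pole of order 2 at z = 1
Step 2: Res = lim d/dz [(z - 1)^2 * f(z)] as z -> 1
Step 3: (z - 1)^2 * f(z) = z - 16
Step 4: d/dz[z - 16] = 1

1


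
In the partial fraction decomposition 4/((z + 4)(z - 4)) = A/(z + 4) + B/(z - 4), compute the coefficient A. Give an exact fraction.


Step 1: Multiply both sides by (z + 4) and set z = -4
Step 2: A = 4 / (-4 - 4)
Step 3: A = 4 / (-8)
Step 4: A = -1/2

-1/2


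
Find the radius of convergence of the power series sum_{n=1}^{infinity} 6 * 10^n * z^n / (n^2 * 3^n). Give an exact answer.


Step 1: General term a_n = 6 * 10^n / (n^2 * 3^n)
Step 2: By the root test, |a_n|^(1/n) = 6^(1/n) * 10 / (n^(2/n) * 3) -> 10/3 as n -> infinity (since 6^(1/n) -> 1 and n^(2/n) -> 1)
Step 3: R = 1/lim|a_n|^(1/n) = 3/10

3/10


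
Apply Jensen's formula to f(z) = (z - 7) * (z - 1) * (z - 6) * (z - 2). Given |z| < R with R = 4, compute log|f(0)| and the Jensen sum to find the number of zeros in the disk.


Jensen's formula: (1/2pi)*integral log|f(Re^it)|dt = log|f(0)| + sum_{|a_k|<R} log(R/|a_k|)
Step 1: f(0) = (-7) * (-1) * (-6) * (-2) = 84
Step 2: log|f(0)| = log|7| + log|1| + log|6| + log|2| = 4.4308
Step 3: Zeros inside |z| < 4: 1, 2
Step 4: Jensen sum = log(4/1) + log(4/2) = 2.0794
Step 5: n(R) = number of terms in the Jensen sum = count of zeros inside |z| < 4 = 2

2


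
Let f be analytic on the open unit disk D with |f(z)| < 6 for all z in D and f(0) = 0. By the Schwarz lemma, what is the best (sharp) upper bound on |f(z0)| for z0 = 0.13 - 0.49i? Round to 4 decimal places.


Step 1: g = f/6 maps D -> D with g(0) = 0, so by the Schwarz lemma |g(z)| <= |z|, i.e. |f(z)| <= 6|z|; this is sharp (f(z) = 6z).
Step 2: |z0|^2 = 0.13^2 + (-0.49)^2 = 0.257
Step 3: |z0| = sqrt(0.257) = 0.506952
Step 4: Best bound = 6 * |z0| = 6 * 0.506952 = 3.0417

3.0417


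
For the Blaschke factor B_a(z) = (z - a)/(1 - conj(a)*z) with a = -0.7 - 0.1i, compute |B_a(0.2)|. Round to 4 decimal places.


Step 1: Numerator z0 - a = 0.2 - (-0.7 - 0.1i) = 0.9 + 0.1i
Step 2: Denominator 1 - conj(a)*z0 = 1 - (-0.7 + 0.1i)*0.2 = 1.14 - 0.02i
Step 3: |z0 - a|^2 = 0.9^2 + 0.1^2 = 0.82; |1 - conj(a)*z0|^2 = 1.14^2 + (-0.02)^2 = 1.3
Step 4: |B_a(0.2)| = sqrt(0.82 / 1.3) = sqrt(0.630769)
Step 5: = 0.7942

0.7942


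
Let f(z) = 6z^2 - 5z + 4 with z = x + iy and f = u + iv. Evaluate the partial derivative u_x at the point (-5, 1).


Step 1: f(z) = 6(x+iy)^2 - 5(x+iy) + 4
Step 2: u = 6(x^2 - y^2) - 5x + 4
Step 3: u_x = 12x - 5
Step 4: At (-5, 1): u_x = -60 - 5 = -65

-65


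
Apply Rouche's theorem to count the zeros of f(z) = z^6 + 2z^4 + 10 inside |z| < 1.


Step 1: On |z| = 1 the three terms have sizes |z^6| = 1^6 = 1, |2z^4| = 2*1^4 = 2, |10| = 10
Step 2: The dominant term is g(z) = 10; let h(z) = z^6 + 2z^4 so f = g + h
Step 3: On |z| = 1: |g| = 10 and |h| <= 1 + 2 = 3
Step 4: Since 10 > 3, |h| < |g| on |z| = 1, so by Rouche f has the same number of zeros as g inside |z| < 1
Step 5: g(z) = 10 is a nonzero constant with no zeros inside |z| < 1. Answer = 0

0


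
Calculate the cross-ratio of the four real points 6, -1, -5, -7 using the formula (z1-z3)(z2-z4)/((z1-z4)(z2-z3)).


Step 1: (z1-z3)(z2-z4) = 11 * 6 = 66
Step 2: (z1-z4)(z2-z3) = 13 * 4 = 52
Step 3: Cross-ratio = 66/52 = 33/26

33/26


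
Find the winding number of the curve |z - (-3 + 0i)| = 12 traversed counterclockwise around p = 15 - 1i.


Step 1: Center c = (-3, 0), radius = 12
Step 2: |p - c|^2 = 18^2 + (-1)^2 = 325
Step 3: r^2 = 144
Step 4: |p-c| > r so winding number = 0

0


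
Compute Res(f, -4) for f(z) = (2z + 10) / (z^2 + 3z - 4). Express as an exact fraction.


Step 1: Q(z) = z^2 + 3z - 4 = (z + 4)(z - 1)
Step 2: Q'(z) = 2z + 3
Step 3: Q'(-4) = -5, P(-4) = 2
Step 4: Res = P(-4)/Q'(-4) = 2/(-5) = -2/5

-2/5


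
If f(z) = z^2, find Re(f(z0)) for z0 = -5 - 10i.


Step 1: z0 = -5 - 10i
Step 2: z0^2 = (-5)^2 - (-10)^2 + 100i
Step 3: real part = 25 - 100 = -75

-75


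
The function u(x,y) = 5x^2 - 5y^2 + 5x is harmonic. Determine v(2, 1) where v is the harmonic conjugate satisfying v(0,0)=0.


Step 1: v_x = -u_y = 10y + 0
Step 2: v_y = u_x = 10x + 5
Step 3: v = 10xy + 5y + C
Step 4: v(0,0) = 0 => C = 0
Step 5: v(2, 1) = 25

25


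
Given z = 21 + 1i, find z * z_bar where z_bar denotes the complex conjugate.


Step 1: conj(z) = 21 - 1i
Step 2: z * conj(z) = 21^2 + 1^2
Step 3: = 441 + 1 = 442

442


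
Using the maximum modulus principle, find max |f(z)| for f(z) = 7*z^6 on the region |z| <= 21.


Step 1: On |z| = 21, |f(z)| = 7 * |z|^6 = 7 * 21^6
Step 2: By maximum modulus principle, maximum is on boundary.
Step 3: Maximum = 7 * 85766121 = 600362847

600362847


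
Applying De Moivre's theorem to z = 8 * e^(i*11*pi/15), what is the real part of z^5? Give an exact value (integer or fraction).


Step 1: By De Moivre's theorem, z^5 = 8^5 * e^(i*5*11*pi/15) = 32768 * (cos(11*pi/3) + i*sin(11*pi/3))
Step 2: |z|^5 = 8^5 = 32768
Step 3: Reduce the angle mod 2*pi: 11*pi/3 - 2*pi = 5*pi/3
Step 4: cos(5*pi/3) = 1/2
Step 5: Re(z^5) = 32768 * 1/2 = 16384

16384


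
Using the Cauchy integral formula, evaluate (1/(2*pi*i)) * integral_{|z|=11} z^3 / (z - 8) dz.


Step 1: f(z) = z^3, a = 8 is inside |z| = 11
Step 2: By Cauchy integral formula: (1/(2pi*i)) * integral = f(a)
Step 3: f(8) = 8^3 = 512

512


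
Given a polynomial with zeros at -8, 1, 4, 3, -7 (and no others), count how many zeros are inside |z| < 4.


Step 1: Check each root:
  z = -8: |-8| = 8 >= 4
  z = 1: |1| = 1 < 4
  z = 4: |4| = 4 >= 4
  z = 3: |3| = 3 < 4
  z = -7: |-7| = 7 >= 4
Step 2: Count = 2

2


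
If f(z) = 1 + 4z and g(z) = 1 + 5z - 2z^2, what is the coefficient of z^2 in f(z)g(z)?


Step 1: z^2 term in f*g comes from: (1)*(-2z^2) + (4z)*(5z) + (0)*(1)
Step 2: = -2 + 20 + 0
Step 3: = 18

18


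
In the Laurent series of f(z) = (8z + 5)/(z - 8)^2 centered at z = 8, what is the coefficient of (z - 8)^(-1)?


Step 1: Write the numerator in powers of (z - 8): 8z + 5 = 8(z - 8) + (8*8 + 5) = 8(z - 8) + 69
Step 2: Divide by (z - 8)^2: f(z) = 69(z - 8)^(-2) + 8(z - 8)^(-1)
Step 3: This finite sum is the Laurent series of f about z = 8.
Step 4: Coefficient of (z - 8)^(-1) = coefficient of (z - 8) in the re-centred numerator = 8

8


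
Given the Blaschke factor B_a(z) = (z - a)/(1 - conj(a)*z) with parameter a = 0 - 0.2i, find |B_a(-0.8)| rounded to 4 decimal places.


Step 1: Numerator z0 - a = -0.8 - (0 - 0.2i) = -0.8 + 0.2i
Step 2: Denominator 1 - conj(a)*z0 = 1 - (0 + 0.2i)*(-0.8) = 1 + 0.16i
Step 3: |z0 - a|^2 = (-0.8)^2 + 0.2^2 = 0.68; |1 - conj(a)*z0|^2 = 1^2 + 0.16^2 = 1.0256
Step 4: |B_a(-0.8)| = sqrt(0.68 / 1.0256) = sqrt(0.663027)
Step 5: = 0.8143

0.8143


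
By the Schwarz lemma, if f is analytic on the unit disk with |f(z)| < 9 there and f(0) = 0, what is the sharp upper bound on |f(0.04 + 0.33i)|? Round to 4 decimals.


Step 1: g = f/9 maps D -> D with g(0) = 0, so by the Schwarz lemma |g(z)| <= |z|, i.e. |f(z)| <= 9|z|; this is sharp (f(z) = 9z).
Step 2: |z0|^2 = 0.04^2 + 0.33^2 = 0.1105
Step 3: |z0| = sqrt(0.1105) = 0.332415
Step 4: Best bound = 9 * |z0| = 9 * 0.332415 = 2.9917

2.9917


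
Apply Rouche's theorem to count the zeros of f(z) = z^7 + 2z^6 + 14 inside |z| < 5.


Step 1: On |z| = 5 the three terms have sizes |z^7| = 5^7 = 78125, |2z^6| = 2*5^6 = 31250, |14| = 14
Step 2: The dominant term is g(z) = z^7; let h(z) = 2z^6 + 14 so f = g + h
Step 3: On |z| = 5: |g| = 78125 and |h| <= 31250 + 14 = 31264
Step 4: Since 78125 > 31264, |h| < |g| on |z| = 5, so by Rouche f has the same number of zeros as g inside |z| < 5
Step 5: g(z) = z^7 has 7 zeros (all at the origin) inside |z| < 5. Answer = 7

7


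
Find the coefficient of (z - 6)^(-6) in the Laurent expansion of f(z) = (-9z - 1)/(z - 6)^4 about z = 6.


Step 1: Write the numerator in powers of (z - 6): -9z - 1 = -9(z - 6) + (-9*6 - 1) = -9(z - 6) - 55
Step 2: Divide by (z - 6)^4: f(z) = -55(z - 6)^(-4) - 9(z - 6)^(-3)
Step 3: This finite sum is the Laurent series of f about z = 6.
Step 4: Only the powers -4 and -3 appear, so the coefficient of (z - 6)^(-6) = 0

0


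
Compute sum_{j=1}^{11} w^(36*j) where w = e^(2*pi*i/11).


Step 1: The sum sum_{j=1}^{n} w^(k*j) equals n if n | k, else 0.
Step 2: Here n = 11, k = 36
Step 3: Does n divide k? 11 | 36 -> False
Step 4: Sum = 0

0


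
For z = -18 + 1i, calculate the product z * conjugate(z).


Step 1: conj(z) = -18 - 1i
Step 2: z * conj(z) = (-18)^2 + 1^2
Step 3: = 324 + 1 = 325

325


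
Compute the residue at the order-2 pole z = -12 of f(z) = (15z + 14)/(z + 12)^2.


Step 1: Pole of order 2 at z = -12
Step 2: Res = lim d/dz [(z + 12)^2 * f(z)] as z -> -12
Step 3: (z + 12)^2 * f(z) = 15z + 14
Step 4: d/dz[15z + 14] = 15

15
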